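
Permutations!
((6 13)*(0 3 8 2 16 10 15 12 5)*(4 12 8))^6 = (0 3 4 12 5)(2 16 10 15 8) = [3, 1, 16, 4, 12, 0, 6, 7, 2, 9, 15, 11, 5, 13, 14, 8, 10]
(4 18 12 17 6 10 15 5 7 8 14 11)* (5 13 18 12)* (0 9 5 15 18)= [9, 1, 2, 3, 12, 7, 10, 8, 14, 5, 18, 4, 17, 0, 11, 13, 16, 6, 15]= (0 9 5 7 8 14 11 4 12 17 6 10 18 15 13)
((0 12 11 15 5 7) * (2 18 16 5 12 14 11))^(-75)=(0 2)(5 15)(7 12)(11 16)(14 18)=[2, 1, 0, 3, 4, 15, 6, 12, 8, 9, 10, 16, 7, 13, 18, 5, 11, 17, 14]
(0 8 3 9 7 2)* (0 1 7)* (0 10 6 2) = [8, 7, 1, 9, 4, 5, 2, 0, 3, 10, 6] = (0 8 3 9 10 6 2 1 7)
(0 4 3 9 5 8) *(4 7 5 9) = [7, 1, 2, 4, 3, 8, 6, 5, 0, 9] = (9)(0 7 5 8)(3 4)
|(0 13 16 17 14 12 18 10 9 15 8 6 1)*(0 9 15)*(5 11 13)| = 15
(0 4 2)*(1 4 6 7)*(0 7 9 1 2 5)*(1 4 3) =[6, 3, 7, 1, 5, 0, 9, 2, 8, 4] =(0 6 9 4 5)(1 3)(2 7)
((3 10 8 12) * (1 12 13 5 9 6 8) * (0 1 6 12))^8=(13)=[0, 1, 2, 3, 4, 5, 6, 7, 8, 9, 10, 11, 12, 13]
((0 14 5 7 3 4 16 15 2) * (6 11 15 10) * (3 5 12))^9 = [15, 1, 11, 14, 12, 7, 16, 5, 8, 9, 4, 10, 0, 13, 2, 6, 3] = (0 15 6 16 3 14 2 11 10 4 12)(5 7)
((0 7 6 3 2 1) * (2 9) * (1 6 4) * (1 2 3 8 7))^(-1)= [1, 0, 4, 9, 7, 5, 2, 8, 6, 3]= (0 1)(2 4 7 8 6)(3 9)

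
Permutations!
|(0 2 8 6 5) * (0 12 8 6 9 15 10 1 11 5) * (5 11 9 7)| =|(0 2 6)(1 9 15 10)(5 12 8 7)| =12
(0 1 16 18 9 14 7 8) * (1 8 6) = (0 8)(1 16 18 9 14 7 6) = [8, 16, 2, 3, 4, 5, 1, 6, 0, 14, 10, 11, 12, 13, 7, 15, 18, 17, 9]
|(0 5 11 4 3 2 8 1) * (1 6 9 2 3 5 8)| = |(0 8 6 9 2 1)(4 5 11)| = 6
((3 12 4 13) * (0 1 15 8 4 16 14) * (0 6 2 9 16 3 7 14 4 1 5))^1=(0 5)(1 15 8)(2 9 16 4 13 7 14 6)(3 12)=[5, 15, 9, 12, 13, 0, 2, 14, 1, 16, 10, 11, 3, 7, 6, 8, 4]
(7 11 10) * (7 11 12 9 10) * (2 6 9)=(2 6 9 10 11 7 12)=[0, 1, 6, 3, 4, 5, 9, 12, 8, 10, 11, 7, 2]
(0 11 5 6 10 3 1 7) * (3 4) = [11, 7, 2, 1, 3, 6, 10, 0, 8, 9, 4, 5] = (0 11 5 6 10 4 3 1 7)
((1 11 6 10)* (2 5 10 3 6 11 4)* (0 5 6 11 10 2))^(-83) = (0 1 11 6 5 4 10 3 2) = [1, 11, 0, 2, 10, 4, 5, 7, 8, 9, 3, 6]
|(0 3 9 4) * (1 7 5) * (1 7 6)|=|(0 3 9 4)(1 6)(5 7)|=4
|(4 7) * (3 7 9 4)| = |(3 7)(4 9)| = 2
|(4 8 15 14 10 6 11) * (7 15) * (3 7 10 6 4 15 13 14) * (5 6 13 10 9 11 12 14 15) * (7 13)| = 30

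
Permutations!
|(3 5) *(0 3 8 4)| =5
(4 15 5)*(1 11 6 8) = [0, 11, 2, 3, 15, 4, 8, 7, 1, 9, 10, 6, 12, 13, 14, 5] = (1 11 6 8)(4 15 5)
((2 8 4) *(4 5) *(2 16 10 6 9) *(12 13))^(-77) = [0, 1, 4, 3, 6, 10, 8, 7, 16, 5, 2, 11, 13, 12, 14, 15, 9] = (2 4 6 8 16 9 5 10)(12 13)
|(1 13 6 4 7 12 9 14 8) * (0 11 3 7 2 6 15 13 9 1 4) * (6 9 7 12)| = |(0 11 3 12 1 7 6)(2 9 14 8 4)(13 15)| = 70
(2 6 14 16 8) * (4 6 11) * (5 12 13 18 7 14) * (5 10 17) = [0, 1, 11, 3, 6, 12, 10, 14, 2, 9, 17, 4, 13, 18, 16, 15, 8, 5, 7] = (2 11 4 6 10 17 5 12 13 18 7 14 16 8)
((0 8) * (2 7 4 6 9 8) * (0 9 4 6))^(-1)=[4, 1, 0, 3, 6, 5, 7, 2, 9, 8]=(0 4 6 7 2)(8 9)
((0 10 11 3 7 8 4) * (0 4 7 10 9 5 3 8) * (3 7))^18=(0 5)(3 11)(7 9)(8 10)=[5, 1, 2, 11, 4, 0, 6, 9, 10, 7, 8, 3]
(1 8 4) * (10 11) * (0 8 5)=(0 8 4 1 5)(10 11)=[8, 5, 2, 3, 1, 0, 6, 7, 4, 9, 11, 10]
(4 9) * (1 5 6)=(1 5 6)(4 9)=[0, 5, 2, 3, 9, 6, 1, 7, 8, 4]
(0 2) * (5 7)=(0 2)(5 7)=[2, 1, 0, 3, 4, 7, 6, 5]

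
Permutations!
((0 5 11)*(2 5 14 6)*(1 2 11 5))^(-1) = (0 11 6 14)(1 2) = [11, 2, 1, 3, 4, 5, 14, 7, 8, 9, 10, 6, 12, 13, 0]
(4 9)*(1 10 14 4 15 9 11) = (1 10 14 4 11)(9 15) = [0, 10, 2, 3, 11, 5, 6, 7, 8, 15, 14, 1, 12, 13, 4, 9]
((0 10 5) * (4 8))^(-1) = (0 5 10)(4 8) = [5, 1, 2, 3, 8, 10, 6, 7, 4, 9, 0]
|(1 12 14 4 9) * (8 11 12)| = |(1 8 11 12 14 4 9)| = 7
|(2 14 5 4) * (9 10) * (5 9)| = 6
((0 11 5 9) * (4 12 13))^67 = (0 9 5 11)(4 12 13) = [9, 1, 2, 3, 12, 11, 6, 7, 8, 5, 10, 0, 13, 4]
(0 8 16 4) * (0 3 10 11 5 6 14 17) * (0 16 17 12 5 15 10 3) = (0 8 17 16 4)(5 6 14 12)(10 11 15) = [8, 1, 2, 3, 0, 6, 14, 7, 17, 9, 11, 15, 5, 13, 12, 10, 4, 16]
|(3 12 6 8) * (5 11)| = 4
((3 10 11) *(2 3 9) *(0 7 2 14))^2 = (0 2 10 9)(3 11 14 7) = [2, 1, 10, 11, 4, 5, 6, 3, 8, 0, 9, 14, 12, 13, 7]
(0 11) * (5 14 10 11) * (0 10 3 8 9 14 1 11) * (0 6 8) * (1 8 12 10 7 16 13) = (0 5 8 9 14 3)(1 11 7 16 13)(6 12 10) = [5, 11, 2, 0, 4, 8, 12, 16, 9, 14, 6, 7, 10, 1, 3, 15, 13]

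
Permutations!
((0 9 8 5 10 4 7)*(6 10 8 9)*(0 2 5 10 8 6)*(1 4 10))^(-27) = (10)(1 4 7 2 5 6 8) = [0, 4, 5, 3, 7, 6, 8, 2, 1, 9, 10]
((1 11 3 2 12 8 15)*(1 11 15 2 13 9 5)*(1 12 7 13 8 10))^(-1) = (1 10 12 5 9 13 7 2 8 3 11 15) = [0, 10, 8, 11, 4, 9, 6, 2, 3, 13, 12, 15, 5, 7, 14, 1]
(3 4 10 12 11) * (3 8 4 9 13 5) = (3 9 13 5)(4 10 12 11 8) = [0, 1, 2, 9, 10, 3, 6, 7, 4, 13, 12, 8, 11, 5]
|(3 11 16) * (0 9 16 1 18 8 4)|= 9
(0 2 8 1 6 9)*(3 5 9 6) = (0 2 8 1 3 5 9) = [2, 3, 8, 5, 4, 9, 6, 7, 1, 0]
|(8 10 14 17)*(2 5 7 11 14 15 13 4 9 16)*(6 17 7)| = 33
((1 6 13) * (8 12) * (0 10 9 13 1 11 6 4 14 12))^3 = (0 13 1 12 10 11 4 8 9 6 14) = [13, 12, 2, 3, 8, 5, 14, 7, 9, 6, 11, 4, 10, 1, 0]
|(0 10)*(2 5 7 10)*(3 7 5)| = 5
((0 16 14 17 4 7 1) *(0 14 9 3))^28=[0, 4, 2, 3, 14, 5, 6, 17, 8, 9, 10, 11, 12, 13, 7, 15, 16, 1]=(1 4 14 7 17)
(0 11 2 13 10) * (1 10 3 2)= (0 11 1 10)(2 13 3)= [11, 10, 13, 2, 4, 5, 6, 7, 8, 9, 0, 1, 12, 3]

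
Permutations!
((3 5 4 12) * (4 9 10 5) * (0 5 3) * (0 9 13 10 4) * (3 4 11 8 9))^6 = (0 3 12 4 10 13 5) = [3, 1, 2, 12, 10, 0, 6, 7, 8, 9, 13, 11, 4, 5]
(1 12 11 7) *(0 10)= (0 10)(1 12 11 7)= [10, 12, 2, 3, 4, 5, 6, 1, 8, 9, 0, 7, 11]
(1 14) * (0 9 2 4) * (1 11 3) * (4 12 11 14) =[9, 4, 12, 1, 0, 5, 6, 7, 8, 2, 10, 3, 11, 13, 14] =(14)(0 9 2 12 11 3 1 4)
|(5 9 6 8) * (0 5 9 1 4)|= 12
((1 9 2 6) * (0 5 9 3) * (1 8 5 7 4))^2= (0 4 3 7 1)(2 8 9 6 5)= [4, 0, 8, 7, 3, 2, 5, 1, 9, 6]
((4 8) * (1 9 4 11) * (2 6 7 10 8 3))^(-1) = (1 11 8 10 7 6 2 3 4 9) = [0, 11, 3, 4, 9, 5, 2, 6, 10, 1, 7, 8]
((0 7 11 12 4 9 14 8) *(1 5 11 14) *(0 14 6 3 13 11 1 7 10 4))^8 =(14)(0 11 3 7 4)(6 9 10 12 13) =[11, 1, 2, 7, 0, 5, 9, 4, 8, 10, 12, 3, 13, 6, 14]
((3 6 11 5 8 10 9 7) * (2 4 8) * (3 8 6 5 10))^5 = [0, 1, 9, 11, 7, 10, 8, 4, 6, 2, 5, 3] = (2 9)(3 11)(4 7)(5 10)(6 8)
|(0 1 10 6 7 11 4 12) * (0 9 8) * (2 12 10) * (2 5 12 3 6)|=|(0 1 5 12 9 8)(2 3 6 7 11 4 10)|=42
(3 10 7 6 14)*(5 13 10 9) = [0, 1, 2, 9, 4, 13, 14, 6, 8, 5, 7, 11, 12, 10, 3] = (3 9 5 13 10 7 6 14)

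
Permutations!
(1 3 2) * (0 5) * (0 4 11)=(0 5 4 11)(1 3 2)=[5, 3, 1, 2, 11, 4, 6, 7, 8, 9, 10, 0]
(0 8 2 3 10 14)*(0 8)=(2 3 10 14 8)=[0, 1, 3, 10, 4, 5, 6, 7, 2, 9, 14, 11, 12, 13, 8]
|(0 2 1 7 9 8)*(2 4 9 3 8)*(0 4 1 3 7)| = 10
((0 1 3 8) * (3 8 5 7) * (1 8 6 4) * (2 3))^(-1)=(0 8)(1 4 6)(2 7 5 3)=[8, 4, 7, 2, 6, 3, 1, 5, 0]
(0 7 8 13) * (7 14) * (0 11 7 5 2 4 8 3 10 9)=(0 14 5 2 4 8 13 11 7 3 10 9)=[14, 1, 4, 10, 8, 2, 6, 3, 13, 0, 9, 7, 12, 11, 5]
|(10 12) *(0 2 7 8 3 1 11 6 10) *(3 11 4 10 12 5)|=|(0 2 7 8 11 6 12)(1 4 10 5 3)|=35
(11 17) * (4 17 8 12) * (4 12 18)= (4 17 11 8 18)= [0, 1, 2, 3, 17, 5, 6, 7, 18, 9, 10, 8, 12, 13, 14, 15, 16, 11, 4]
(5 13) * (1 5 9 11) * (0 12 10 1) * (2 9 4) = (0 12 10 1 5 13 4 2 9 11) = [12, 5, 9, 3, 2, 13, 6, 7, 8, 11, 1, 0, 10, 4]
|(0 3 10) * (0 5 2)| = |(0 3 10 5 2)| = 5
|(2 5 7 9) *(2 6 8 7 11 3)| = |(2 5 11 3)(6 8 7 9)| = 4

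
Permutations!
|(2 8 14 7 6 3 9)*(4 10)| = 14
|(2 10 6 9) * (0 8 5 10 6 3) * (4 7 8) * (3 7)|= 12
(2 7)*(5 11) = (2 7)(5 11) = [0, 1, 7, 3, 4, 11, 6, 2, 8, 9, 10, 5]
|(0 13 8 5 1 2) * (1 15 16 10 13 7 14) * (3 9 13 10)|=35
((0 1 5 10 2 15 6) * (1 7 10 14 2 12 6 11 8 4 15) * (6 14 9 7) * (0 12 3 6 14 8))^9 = (0 6 1 4 7)(2 8 9 11 3)(5 15 10 14 12) = [6, 4, 8, 2, 7, 15, 1, 0, 9, 11, 14, 3, 5, 13, 12, 10]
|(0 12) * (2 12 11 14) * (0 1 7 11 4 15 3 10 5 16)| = |(0 4 15 3 10 5 16)(1 7 11 14 2 12)| = 42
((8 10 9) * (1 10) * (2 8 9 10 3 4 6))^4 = [0, 2, 4, 8, 1, 5, 3, 7, 6, 9, 10] = (10)(1 2 4)(3 8 6)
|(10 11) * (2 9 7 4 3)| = 10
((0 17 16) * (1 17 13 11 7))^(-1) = (0 16 17 1 7 11 13) = [16, 7, 2, 3, 4, 5, 6, 11, 8, 9, 10, 13, 12, 0, 14, 15, 17, 1]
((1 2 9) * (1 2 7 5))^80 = (9)(1 5 7) = [0, 5, 2, 3, 4, 7, 6, 1, 8, 9]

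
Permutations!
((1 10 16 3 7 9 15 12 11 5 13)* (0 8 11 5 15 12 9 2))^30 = [11, 16, 8, 2, 4, 1, 6, 0, 15, 5, 3, 9, 13, 10, 14, 12, 7] = (0 11 9 5 1 16 7)(2 8 15 12 13 10 3)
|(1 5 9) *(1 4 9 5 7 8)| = 6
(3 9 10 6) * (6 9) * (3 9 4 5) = (3 6 9 10 4 5) = [0, 1, 2, 6, 5, 3, 9, 7, 8, 10, 4]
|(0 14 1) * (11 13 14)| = 5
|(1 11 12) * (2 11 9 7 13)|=|(1 9 7 13 2 11 12)|=7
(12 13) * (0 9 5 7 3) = (0 9 5 7 3)(12 13) = [9, 1, 2, 0, 4, 7, 6, 3, 8, 5, 10, 11, 13, 12]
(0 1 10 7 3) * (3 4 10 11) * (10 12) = (0 1 11 3)(4 12 10 7) = [1, 11, 2, 0, 12, 5, 6, 4, 8, 9, 7, 3, 10]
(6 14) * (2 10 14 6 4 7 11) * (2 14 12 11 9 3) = (2 10 12 11 14 4 7 9 3) = [0, 1, 10, 2, 7, 5, 6, 9, 8, 3, 12, 14, 11, 13, 4]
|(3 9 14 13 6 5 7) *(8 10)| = 14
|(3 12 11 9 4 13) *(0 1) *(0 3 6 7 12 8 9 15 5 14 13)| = |(0 1 3 8 9 4)(5 14 13 6 7 12 11 15)| = 24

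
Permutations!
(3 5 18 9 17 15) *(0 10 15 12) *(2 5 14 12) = (0 10 15 3 14 12)(2 5 18 9 17) = [10, 1, 5, 14, 4, 18, 6, 7, 8, 17, 15, 11, 0, 13, 12, 3, 16, 2, 9]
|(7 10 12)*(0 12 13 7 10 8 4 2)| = 8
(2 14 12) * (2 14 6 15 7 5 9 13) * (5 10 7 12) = [0, 1, 6, 3, 4, 9, 15, 10, 8, 13, 7, 11, 14, 2, 5, 12] = (2 6 15 12 14 5 9 13)(7 10)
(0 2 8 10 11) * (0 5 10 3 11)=[2, 1, 8, 11, 4, 10, 6, 7, 3, 9, 0, 5]=(0 2 8 3 11 5 10)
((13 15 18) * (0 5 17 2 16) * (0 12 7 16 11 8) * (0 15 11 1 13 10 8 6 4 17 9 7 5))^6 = (1 2 17 4 6 11 13)(5 9 7 16 12)(8 18)(10 15) = [0, 2, 17, 3, 6, 9, 11, 16, 18, 7, 15, 13, 5, 1, 14, 10, 12, 4, 8]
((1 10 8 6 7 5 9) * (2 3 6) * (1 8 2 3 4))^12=(10)=[0, 1, 2, 3, 4, 5, 6, 7, 8, 9, 10]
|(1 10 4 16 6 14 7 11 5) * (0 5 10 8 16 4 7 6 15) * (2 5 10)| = |(0 10 7 11 2 5 1 8 16 15)(6 14)| = 10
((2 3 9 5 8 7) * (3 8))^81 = (9) = [0, 1, 2, 3, 4, 5, 6, 7, 8, 9]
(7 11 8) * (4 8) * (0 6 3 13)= (0 6 3 13)(4 8 7 11)= [6, 1, 2, 13, 8, 5, 3, 11, 7, 9, 10, 4, 12, 0]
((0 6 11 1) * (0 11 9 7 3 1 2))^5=(0 1 9 2 3 6 11 7)=[1, 9, 3, 6, 4, 5, 11, 0, 8, 2, 10, 7]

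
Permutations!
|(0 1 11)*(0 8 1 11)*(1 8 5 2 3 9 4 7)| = |(0 11 5 2 3 9 4 7 1)| = 9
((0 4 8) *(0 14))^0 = [0, 1, 2, 3, 4, 5, 6, 7, 8, 9, 10, 11, 12, 13, 14] = (14)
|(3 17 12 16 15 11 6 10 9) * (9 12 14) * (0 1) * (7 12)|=|(0 1)(3 17 14 9)(6 10 7 12 16 15 11)|=28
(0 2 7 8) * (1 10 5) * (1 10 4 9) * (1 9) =[2, 4, 7, 3, 1, 10, 6, 8, 0, 9, 5] =(0 2 7 8)(1 4)(5 10)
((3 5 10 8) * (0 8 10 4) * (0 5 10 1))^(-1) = (0 1 10 3 8)(4 5) = [1, 10, 2, 8, 5, 4, 6, 7, 0, 9, 3]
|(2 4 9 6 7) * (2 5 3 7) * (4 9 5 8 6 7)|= |(2 9 7 8 6)(3 4 5)|= 15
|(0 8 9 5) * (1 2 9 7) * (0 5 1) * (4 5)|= 6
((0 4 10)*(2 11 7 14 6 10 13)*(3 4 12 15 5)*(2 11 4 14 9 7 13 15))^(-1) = (0 10 6 14 3 5 15 4 2 12)(7 9)(11 13) = [10, 1, 12, 5, 2, 15, 14, 9, 8, 7, 6, 13, 0, 11, 3, 4]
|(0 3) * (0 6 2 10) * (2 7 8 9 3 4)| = 20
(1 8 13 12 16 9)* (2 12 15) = [0, 8, 12, 3, 4, 5, 6, 7, 13, 1, 10, 11, 16, 15, 14, 2, 9] = (1 8 13 15 2 12 16 9)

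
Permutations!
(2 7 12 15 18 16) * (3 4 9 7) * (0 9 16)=(0 9 7 12 15 18)(2 3 4 16)=[9, 1, 3, 4, 16, 5, 6, 12, 8, 7, 10, 11, 15, 13, 14, 18, 2, 17, 0]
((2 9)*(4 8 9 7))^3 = (2 8 7 9 4) = [0, 1, 8, 3, 2, 5, 6, 9, 7, 4]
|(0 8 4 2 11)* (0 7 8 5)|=|(0 5)(2 11 7 8 4)|=10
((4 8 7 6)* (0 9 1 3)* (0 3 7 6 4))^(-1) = (0 6 8 4 7 1 9) = [6, 9, 2, 3, 7, 5, 8, 1, 4, 0]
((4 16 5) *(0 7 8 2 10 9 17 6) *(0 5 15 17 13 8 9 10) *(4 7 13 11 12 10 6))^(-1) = (0 2 8 13)(4 17 15 16)(5 6 10 12 11 9 7) = [2, 1, 8, 3, 17, 6, 10, 5, 13, 7, 12, 9, 11, 0, 14, 16, 4, 15]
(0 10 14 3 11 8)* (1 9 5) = (0 10 14 3 11 8)(1 9 5) = [10, 9, 2, 11, 4, 1, 6, 7, 0, 5, 14, 8, 12, 13, 3]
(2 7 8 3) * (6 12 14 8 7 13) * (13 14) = (2 14 8 3)(6 12 13) = [0, 1, 14, 2, 4, 5, 12, 7, 3, 9, 10, 11, 13, 6, 8]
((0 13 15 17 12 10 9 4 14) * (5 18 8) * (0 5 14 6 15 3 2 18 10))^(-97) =(0 10 13 9 3 4 2 6 18 15 8 17 14 12 5) =[10, 1, 6, 4, 2, 0, 18, 7, 17, 3, 13, 11, 5, 9, 12, 8, 16, 14, 15]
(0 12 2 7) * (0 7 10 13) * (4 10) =(0 12 2 4 10 13) =[12, 1, 4, 3, 10, 5, 6, 7, 8, 9, 13, 11, 2, 0]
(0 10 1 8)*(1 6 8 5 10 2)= (0 2 1 5 10 6 8)= [2, 5, 1, 3, 4, 10, 8, 7, 0, 9, 6]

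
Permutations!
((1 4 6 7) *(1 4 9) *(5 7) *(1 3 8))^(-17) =(1 8 3 9)(4 7 5 6) =[0, 8, 2, 9, 7, 6, 4, 5, 3, 1]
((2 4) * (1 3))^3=(1 3)(2 4)=[0, 3, 4, 1, 2]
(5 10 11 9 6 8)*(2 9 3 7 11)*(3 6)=(2 9 3 7 11 6 8 5 10)=[0, 1, 9, 7, 4, 10, 8, 11, 5, 3, 2, 6]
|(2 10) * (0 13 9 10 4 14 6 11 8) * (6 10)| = 12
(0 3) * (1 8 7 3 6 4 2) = [6, 8, 1, 0, 2, 5, 4, 3, 7] = (0 6 4 2 1 8 7 3)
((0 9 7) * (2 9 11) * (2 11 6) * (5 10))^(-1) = (11)(0 7 9 2 6)(5 10) = [7, 1, 6, 3, 4, 10, 0, 9, 8, 2, 5, 11]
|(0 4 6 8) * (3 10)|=|(0 4 6 8)(3 10)|=4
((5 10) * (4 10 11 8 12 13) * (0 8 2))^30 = [13, 1, 12, 3, 11, 0, 6, 7, 4, 9, 2, 8, 10, 5] = (0 13 5)(2 12 10)(4 11 8)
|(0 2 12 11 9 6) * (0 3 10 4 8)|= 10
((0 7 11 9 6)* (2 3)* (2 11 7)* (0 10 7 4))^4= (0 9 4 11 7 3 10 2 6)= [9, 1, 6, 10, 11, 5, 0, 3, 8, 4, 2, 7]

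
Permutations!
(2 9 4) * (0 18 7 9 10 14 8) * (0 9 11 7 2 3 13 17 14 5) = [18, 1, 10, 13, 3, 0, 6, 11, 9, 4, 5, 7, 12, 17, 8, 15, 16, 14, 2] = (0 18 2 10 5)(3 13 17 14 8 9 4)(7 11)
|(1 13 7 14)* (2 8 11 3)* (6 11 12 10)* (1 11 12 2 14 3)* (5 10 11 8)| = |(1 13 7 3 14 8 2 5 10 6 12 11)| = 12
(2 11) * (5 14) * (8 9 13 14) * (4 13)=(2 11)(4 13 14 5 8 9)=[0, 1, 11, 3, 13, 8, 6, 7, 9, 4, 10, 2, 12, 14, 5]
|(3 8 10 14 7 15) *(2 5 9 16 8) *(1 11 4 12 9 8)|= |(1 11 4 12 9 16)(2 5 8 10 14 7 15 3)|= 24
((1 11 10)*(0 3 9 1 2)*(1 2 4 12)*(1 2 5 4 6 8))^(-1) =(0 2 12 4 5 9 3)(1 8 6 10 11) =[2, 8, 12, 0, 5, 9, 10, 7, 6, 3, 11, 1, 4]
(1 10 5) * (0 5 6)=(0 5 1 10 6)=[5, 10, 2, 3, 4, 1, 0, 7, 8, 9, 6]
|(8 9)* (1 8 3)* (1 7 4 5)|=7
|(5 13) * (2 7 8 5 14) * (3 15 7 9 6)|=|(2 9 6 3 15 7 8 5 13 14)|=10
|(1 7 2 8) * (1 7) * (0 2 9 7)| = 6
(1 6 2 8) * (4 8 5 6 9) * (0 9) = (0 9 4 8 1)(2 5 6) = [9, 0, 5, 3, 8, 6, 2, 7, 1, 4]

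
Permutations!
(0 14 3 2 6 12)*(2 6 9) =(0 14 3 6 12)(2 9) =[14, 1, 9, 6, 4, 5, 12, 7, 8, 2, 10, 11, 0, 13, 3]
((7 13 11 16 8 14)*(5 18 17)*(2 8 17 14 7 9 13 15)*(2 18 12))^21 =[0, 1, 11, 3, 4, 9, 6, 17, 16, 8, 10, 15, 13, 7, 2, 5, 18, 14, 12] =(2 11 15 5 9 8 16 18 12 13 7 17 14)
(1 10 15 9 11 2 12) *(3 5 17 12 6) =(1 10 15 9 11 2 6 3 5 17 12) =[0, 10, 6, 5, 4, 17, 3, 7, 8, 11, 15, 2, 1, 13, 14, 9, 16, 12]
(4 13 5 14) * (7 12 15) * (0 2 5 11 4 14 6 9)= (0 2 5 6 9)(4 13 11)(7 12 15)= [2, 1, 5, 3, 13, 6, 9, 12, 8, 0, 10, 4, 15, 11, 14, 7]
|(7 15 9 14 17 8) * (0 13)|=6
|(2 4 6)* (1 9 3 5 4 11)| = |(1 9 3 5 4 6 2 11)| = 8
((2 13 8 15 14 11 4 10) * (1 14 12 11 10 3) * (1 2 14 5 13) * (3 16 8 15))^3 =(1 15 4 3 5 12 16 2 13 11 8)(10 14) =[0, 15, 13, 5, 3, 12, 6, 7, 1, 9, 14, 8, 16, 11, 10, 4, 2]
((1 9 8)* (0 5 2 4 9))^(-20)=(0 5 2 4 9 8 1)=[5, 0, 4, 3, 9, 2, 6, 7, 1, 8]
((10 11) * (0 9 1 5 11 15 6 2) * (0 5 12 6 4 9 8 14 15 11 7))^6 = (0 1)(2 15)(4 5)(6 14)(7 9)(8 12) = [1, 0, 15, 3, 5, 4, 14, 9, 12, 7, 10, 11, 8, 13, 6, 2]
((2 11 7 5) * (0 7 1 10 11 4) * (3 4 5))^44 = [0, 11, 2, 3, 4, 5, 6, 7, 8, 9, 1, 10] = (1 11 10)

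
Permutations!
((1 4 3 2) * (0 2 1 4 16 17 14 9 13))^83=(0 3 17 13 4 16 9 2 1 14)=[3, 14, 1, 17, 16, 5, 6, 7, 8, 2, 10, 11, 12, 4, 0, 15, 9, 13]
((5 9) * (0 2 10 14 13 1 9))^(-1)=[5, 13, 0, 3, 4, 9, 6, 7, 8, 1, 2, 11, 12, 14, 10]=(0 5 9 1 13 14 10 2)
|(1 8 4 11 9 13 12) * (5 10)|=|(1 8 4 11 9 13 12)(5 10)|=14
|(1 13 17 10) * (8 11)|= 4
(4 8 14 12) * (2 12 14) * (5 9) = (14)(2 12 4 8)(5 9) = [0, 1, 12, 3, 8, 9, 6, 7, 2, 5, 10, 11, 4, 13, 14]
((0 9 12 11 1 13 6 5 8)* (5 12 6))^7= (0 5 1 12 9 8 13 11 6)= [5, 12, 2, 3, 4, 1, 0, 7, 13, 8, 10, 6, 9, 11]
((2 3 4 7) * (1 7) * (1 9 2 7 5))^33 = [0, 5, 3, 4, 9, 1, 6, 7, 8, 2] = (1 5)(2 3 4 9)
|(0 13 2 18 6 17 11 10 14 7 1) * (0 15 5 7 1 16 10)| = 7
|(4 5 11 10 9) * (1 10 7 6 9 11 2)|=9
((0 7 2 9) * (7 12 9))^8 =[9, 1, 2, 3, 4, 5, 6, 7, 8, 12, 10, 11, 0] =(0 9 12)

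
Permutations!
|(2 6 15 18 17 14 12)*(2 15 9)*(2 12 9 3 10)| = 12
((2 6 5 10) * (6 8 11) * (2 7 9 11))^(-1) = (2 8)(5 6 11 9 7 10) = [0, 1, 8, 3, 4, 6, 11, 10, 2, 7, 5, 9]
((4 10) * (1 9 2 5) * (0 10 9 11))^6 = (0 1 2 4)(5 9 10 11) = [1, 2, 4, 3, 0, 9, 6, 7, 8, 10, 11, 5]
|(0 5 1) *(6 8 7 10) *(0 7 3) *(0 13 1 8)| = 9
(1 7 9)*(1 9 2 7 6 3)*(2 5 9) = (1 6 3)(2 7 5 9) = [0, 6, 7, 1, 4, 9, 3, 5, 8, 2]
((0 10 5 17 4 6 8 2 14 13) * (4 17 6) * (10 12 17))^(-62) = (0 14 8 5 17)(2 6 10 12 13) = [14, 1, 6, 3, 4, 17, 10, 7, 5, 9, 12, 11, 13, 2, 8, 15, 16, 0]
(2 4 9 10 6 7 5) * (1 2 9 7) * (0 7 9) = (0 7 5)(1 2 4 9 10 6) = [7, 2, 4, 3, 9, 0, 1, 5, 8, 10, 6]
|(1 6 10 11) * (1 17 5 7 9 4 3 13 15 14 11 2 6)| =30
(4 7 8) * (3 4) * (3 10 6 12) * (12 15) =(3 4 7 8 10 6 15 12) =[0, 1, 2, 4, 7, 5, 15, 8, 10, 9, 6, 11, 3, 13, 14, 12]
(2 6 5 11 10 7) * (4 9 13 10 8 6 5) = (2 5 11 8 6 4 9 13 10 7) = [0, 1, 5, 3, 9, 11, 4, 2, 6, 13, 7, 8, 12, 10]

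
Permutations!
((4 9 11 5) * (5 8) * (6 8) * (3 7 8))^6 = (3 11 4 8)(5 7 6 9) = [0, 1, 2, 11, 8, 7, 9, 6, 3, 5, 10, 4]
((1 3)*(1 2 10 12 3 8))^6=(2 12)(3 10)=[0, 1, 12, 10, 4, 5, 6, 7, 8, 9, 3, 11, 2]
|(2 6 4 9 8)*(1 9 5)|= 7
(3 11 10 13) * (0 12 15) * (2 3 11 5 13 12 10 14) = (0 10 12 15)(2 3 5 13 11 14) = [10, 1, 3, 5, 4, 13, 6, 7, 8, 9, 12, 14, 15, 11, 2, 0]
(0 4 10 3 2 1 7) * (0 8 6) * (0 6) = (0 4 10 3 2 1 7 8) = [4, 7, 1, 2, 10, 5, 6, 8, 0, 9, 3]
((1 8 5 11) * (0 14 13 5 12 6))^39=(0 5 8)(1 6 13)(11 12 14)=[5, 6, 2, 3, 4, 8, 13, 7, 0, 9, 10, 12, 14, 1, 11]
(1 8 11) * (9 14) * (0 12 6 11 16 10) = (0 12 6 11 1 8 16 10)(9 14) = [12, 8, 2, 3, 4, 5, 11, 7, 16, 14, 0, 1, 6, 13, 9, 15, 10]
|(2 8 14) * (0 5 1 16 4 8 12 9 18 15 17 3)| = 14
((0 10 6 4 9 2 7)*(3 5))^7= (10)(3 5)= [0, 1, 2, 5, 4, 3, 6, 7, 8, 9, 10]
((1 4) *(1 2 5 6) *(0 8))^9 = (0 8)(1 6 5 2 4) = [8, 6, 4, 3, 1, 2, 5, 7, 0]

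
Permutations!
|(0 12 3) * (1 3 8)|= |(0 12 8 1 3)|= 5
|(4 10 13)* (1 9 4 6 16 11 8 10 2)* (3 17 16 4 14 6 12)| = |(1 9 14 6 4 2)(3 17 16 11 8 10 13 12)| = 24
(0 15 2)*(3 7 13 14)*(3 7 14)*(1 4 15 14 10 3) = (0 14 7 13 1 4 15 2)(3 10) = [14, 4, 0, 10, 15, 5, 6, 13, 8, 9, 3, 11, 12, 1, 7, 2]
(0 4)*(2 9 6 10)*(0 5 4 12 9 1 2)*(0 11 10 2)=(0 12 9 6 2 1)(4 5)(10 11)=[12, 0, 1, 3, 5, 4, 2, 7, 8, 6, 11, 10, 9]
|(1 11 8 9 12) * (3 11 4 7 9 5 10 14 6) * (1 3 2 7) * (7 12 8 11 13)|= |(1 4)(2 12 3 13 7 9 8 5 10 14 6)|= 22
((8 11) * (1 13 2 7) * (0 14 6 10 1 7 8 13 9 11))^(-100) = (14) = [0, 1, 2, 3, 4, 5, 6, 7, 8, 9, 10, 11, 12, 13, 14]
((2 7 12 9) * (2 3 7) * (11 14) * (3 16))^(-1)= (3 16 9 12 7)(11 14)= [0, 1, 2, 16, 4, 5, 6, 3, 8, 12, 10, 14, 7, 13, 11, 15, 9]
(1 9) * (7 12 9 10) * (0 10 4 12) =[10, 4, 2, 3, 12, 5, 6, 0, 8, 1, 7, 11, 9] =(0 10 7)(1 4 12 9)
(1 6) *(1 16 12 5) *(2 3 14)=(1 6 16 12 5)(2 3 14)=[0, 6, 3, 14, 4, 1, 16, 7, 8, 9, 10, 11, 5, 13, 2, 15, 12]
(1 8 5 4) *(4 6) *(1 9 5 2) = (1 8 2)(4 9 5 6) = [0, 8, 1, 3, 9, 6, 4, 7, 2, 5]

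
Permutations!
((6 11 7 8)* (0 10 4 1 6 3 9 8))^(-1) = (0 7 11 6 1 4 10)(3 8 9) = [7, 4, 2, 8, 10, 5, 1, 11, 9, 3, 0, 6]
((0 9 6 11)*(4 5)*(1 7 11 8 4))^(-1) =[11, 5, 2, 3, 8, 4, 9, 1, 6, 0, 10, 7] =(0 11 7 1 5 4 8 6 9)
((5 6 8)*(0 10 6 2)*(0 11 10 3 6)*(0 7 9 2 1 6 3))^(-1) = (1 5 8 6)(2 9 7 10 11) = [0, 5, 9, 3, 4, 8, 1, 10, 6, 7, 11, 2]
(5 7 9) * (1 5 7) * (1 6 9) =[0, 5, 2, 3, 4, 6, 9, 1, 8, 7] =(1 5 6 9 7)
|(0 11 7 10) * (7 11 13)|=|(0 13 7 10)|=4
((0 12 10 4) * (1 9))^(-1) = [4, 9, 2, 3, 10, 5, 6, 7, 8, 1, 12, 11, 0] = (0 4 10 12)(1 9)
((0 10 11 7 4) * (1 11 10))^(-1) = (0 4 7 11 1) = [4, 0, 2, 3, 7, 5, 6, 11, 8, 9, 10, 1]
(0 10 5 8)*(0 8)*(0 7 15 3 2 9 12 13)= (0 10 5 7 15 3 2 9 12 13)= [10, 1, 9, 2, 4, 7, 6, 15, 8, 12, 5, 11, 13, 0, 14, 3]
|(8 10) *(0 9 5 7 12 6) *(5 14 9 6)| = |(0 6)(5 7 12)(8 10)(9 14)| = 6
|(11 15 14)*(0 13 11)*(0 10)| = 6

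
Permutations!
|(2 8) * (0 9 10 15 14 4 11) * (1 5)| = |(0 9 10 15 14 4 11)(1 5)(2 8)| = 14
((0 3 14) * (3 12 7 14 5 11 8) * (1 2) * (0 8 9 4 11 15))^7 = (0 15 5 3 8 14 7 12)(1 2)(4 11 9) = [15, 2, 1, 8, 11, 3, 6, 12, 14, 4, 10, 9, 0, 13, 7, 5]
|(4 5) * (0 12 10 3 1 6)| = 6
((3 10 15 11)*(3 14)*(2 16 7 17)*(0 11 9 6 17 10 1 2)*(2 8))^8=(0 7 14 15 1 6 2)(3 9 8 17 16 11 10)=[7, 6, 0, 9, 4, 5, 2, 14, 17, 8, 3, 10, 12, 13, 15, 1, 11, 16]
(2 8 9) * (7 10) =(2 8 9)(7 10) =[0, 1, 8, 3, 4, 5, 6, 10, 9, 2, 7]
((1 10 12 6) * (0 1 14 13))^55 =[13, 0, 2, 3, 4, 5, 12, 7, 8, 9, 1, 11, 10, 14, 6] =(0 13 14 6 12 10 1)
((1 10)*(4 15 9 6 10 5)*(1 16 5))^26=(4 16 6 15 5 10 9)=[0, 1, 2, 3, 16, 10, 15, 7, 8, 4, 9, 11, 12, 13, 14, 5, 6]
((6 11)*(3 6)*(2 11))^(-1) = (2 6 3 11) = [0, 1, 6, 11, 4, 5, 3, 7, 8, 9, 10, 2]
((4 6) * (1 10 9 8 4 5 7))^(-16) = [0, 1, 2, 3, 4, 5, 6, 7, 8, 9, 10] = (10)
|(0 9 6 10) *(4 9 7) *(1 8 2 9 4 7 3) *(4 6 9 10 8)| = 8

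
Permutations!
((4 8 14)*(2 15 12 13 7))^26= (2 15 12 13 7)(4 14 8)= [0, 1, 15, 3, 14, 5, 6, 2, 4, 9, 10, 11, 13, 7, 8, 12]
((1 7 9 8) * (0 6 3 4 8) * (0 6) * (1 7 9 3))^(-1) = (1 6 9)(3 7 8 4) = [0, 6, 2, 7, 3, 5, 9, 8, 4, 1]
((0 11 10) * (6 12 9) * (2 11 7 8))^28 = (0 11 8)(2 7 10)(6 12 9) = [11, 1, 7, 3, 4, 5, 12, 10, 0, 6, 2, 8, 9]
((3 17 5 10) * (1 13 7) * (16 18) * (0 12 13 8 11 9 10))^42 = (18)(0 11)(1 17)(3 7)(5 8)(9 12)(10 13) = [11, 17, 2, 7, 4, 8, 6, 3, 5, 12, 13, 0, 9, 10, 14, 15, 16, 1, 18]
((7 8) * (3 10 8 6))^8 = [0, 1, 2, 7, 4, 5, 8, 10, 3, 9, 6] = (3 7 10 6 8)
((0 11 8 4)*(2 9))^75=(0 4 8 11)(2 9)=[4, 1, 9, 3, 8, 5, 6, 7, 11, 2, 10, 0]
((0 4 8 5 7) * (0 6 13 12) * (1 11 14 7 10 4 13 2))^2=(0 12 13)(1 14 6)(2 11 7)(4 5)(8 10)=[12, 14, 11, 3, 5, 4, 1, 2, 10, 9, 8, 7, 13, 0, 6]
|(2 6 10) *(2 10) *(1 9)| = |(10)(1 9)(2 6)| = 2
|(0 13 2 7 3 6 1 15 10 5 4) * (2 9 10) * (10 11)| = 42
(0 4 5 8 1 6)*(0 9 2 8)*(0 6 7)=(0 4 5 6 9 2 8 1 7)=[4, 7, 8, 3, 5, 6, 9, 0, 1, 2]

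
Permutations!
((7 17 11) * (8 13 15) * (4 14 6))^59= (4 6 14)(7 11 17)(8 15 13)= [0, 1, 2, 3, 6, 5, 14, 11, 15, 9, 10, 17, 12, 8, 4, 13, 16, 7]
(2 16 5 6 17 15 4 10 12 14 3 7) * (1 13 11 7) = (1 13 11 7 2 16 5 6 17 15 4 10 12 14 3) = [0, 13, 16, 1, 10, 6, 17, 2, 8, 9, 12, 7, 14, 11, 3, 4, 5, 15]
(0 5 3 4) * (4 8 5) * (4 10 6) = (0 10 6 4)(3 8 5) = [10, 1, 2, 8, 0, 3, 4, 7, 5, 9, 6]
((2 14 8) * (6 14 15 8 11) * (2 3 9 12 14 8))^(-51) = (2 15)(3 6 14 9 8 11 12) = [0, 1, 15, 6, 4, 5, 14, 7, 11, 8, 10, 12, 3, 13, 9, 2]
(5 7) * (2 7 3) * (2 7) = [0, 1, 2, 7, 4, 3, 6, 5] = (3 7 5)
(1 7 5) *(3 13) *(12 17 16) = (1 7 5)(3 13)(12 17 16) = [0, 7, 2, 13, 4, 1, 6, 5, 8, 9, 10, 11, 17, 3, 14, 15, 12, 16]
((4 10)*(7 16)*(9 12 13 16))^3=[0, 1, 2, 3, 10, 5, 6, 13, 8, 16, 4, 11, 7, 9, 14, 15, 12]=(4 10)(7 13 9 16 12)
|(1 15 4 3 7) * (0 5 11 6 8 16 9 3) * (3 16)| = |(0 5 11 6 8 3 7 1 15 4)(9 16)| = 10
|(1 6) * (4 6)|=3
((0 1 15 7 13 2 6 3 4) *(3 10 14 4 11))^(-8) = (0 15 13 6 14)(1 7 2 10 4) = [15, 7, 10, 3, 1, 5, 14, 2, 8, 9, 4, 11, 12, 6, 0, 13]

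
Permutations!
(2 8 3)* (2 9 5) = (2 8 3 9 5) = [0, 1, 8, 9, 4, 2, 6, 7, 3, 5]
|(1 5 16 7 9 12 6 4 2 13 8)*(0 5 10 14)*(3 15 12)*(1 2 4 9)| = |(0 5 16 7 1 10 14)(2 13 8)(3 15 12 6 9)| = 105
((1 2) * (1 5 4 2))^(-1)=(2 4 5)=[0, 1, 4, 3, 5, 2]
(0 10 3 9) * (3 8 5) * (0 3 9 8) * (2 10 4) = [4, 1, 10, 8, 2, 9, 6, 7, 5, 3, 0] = (0 4 2 10)(3 8 5 9)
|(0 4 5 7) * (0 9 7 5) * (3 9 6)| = 4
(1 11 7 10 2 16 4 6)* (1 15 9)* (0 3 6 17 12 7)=(0 3 6 15 9 1 11)(2 16 4 17 12 7 10)=[3, 11, 16, 6, 17, 5, 15, 10, 8, 1, 2, 0, 7, 13, 14, 9, 4, 12]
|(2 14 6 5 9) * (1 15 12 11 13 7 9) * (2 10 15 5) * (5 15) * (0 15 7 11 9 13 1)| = |(0 15 12 9 10 5)(1 7 13 11)(2 14 6)| = 12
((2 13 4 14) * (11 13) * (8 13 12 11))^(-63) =(2 13 14 8 4)(11 12) =[0, 1, 13, 3, 2, 5, 6, 7, 4, 9, 10, 12, 11, 14, 8]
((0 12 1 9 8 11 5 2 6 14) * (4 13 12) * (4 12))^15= (0 11)(1 2)(4 13)(5 12)(6 9)(8 14)= [11, 2, 1, 3, 13, 12, 9, 7, 14, 6, 10, 0, 5, 4, 8]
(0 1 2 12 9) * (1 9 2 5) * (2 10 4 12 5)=[9, 2, 5, 3, 12, 1, 6, 7, 8, 0, 4, 11, 10]=(0 9)(1 2 5)(4 12 10)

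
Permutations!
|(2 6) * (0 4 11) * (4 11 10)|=|(0 11)(2 6)(4 10)|=2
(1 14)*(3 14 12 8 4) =(1 12 8 4 3 14) =[0, 12, 2, 14, 3, 5, 6, 7, 4, 9, 10, 11, 8, 13, 1]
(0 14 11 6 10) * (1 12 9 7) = (0 14 11 6 10)(1 12 9 7) = [14, 12, 2, 3, 4, 5, 10, 1, 8, 7, 0, 6, 9, 13, 11]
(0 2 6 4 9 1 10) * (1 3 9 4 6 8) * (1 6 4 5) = [2, 10, 8, 9, 5, 1, 4, 7, 6, 3, 0] = (0 2 8 6 4 5 1 10)(3 9)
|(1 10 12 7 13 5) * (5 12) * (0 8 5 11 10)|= |(0 8 5 1)(7 13 12)(10 11)|= 12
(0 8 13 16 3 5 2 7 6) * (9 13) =(0 8 9 13 16 3 5 2 7 6) =[8, 1, 7, 5, 4, 2, 0, 6, 9, 13, 10, 11, 12, 16, 14, 15, 3]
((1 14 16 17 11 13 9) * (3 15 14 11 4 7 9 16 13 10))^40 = (1 15 17)(3 16 9)(4 11 14)(7 10 13) = [0, 15, 2, 16, 11, 5, 6, 10, 8, 3, 13, 14, 12, 7, 4, 17, 9, 1]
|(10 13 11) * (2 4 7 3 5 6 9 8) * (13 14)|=|(2 4 7 3 5 6 9 8)(10 14 13 11)|=8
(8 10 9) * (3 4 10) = (3 4 10 9 8) = [0, 1, 2, 4, 10, 5, 6, 7, 3, 8, 9]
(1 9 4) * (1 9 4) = (1 4 9) = [0, 4, 2, 3, 9, 5, 6, 7, 8, 1]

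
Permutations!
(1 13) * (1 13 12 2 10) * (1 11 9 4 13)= (1 12 2 10 11 9 4 13)= [0, 12, 10, 3, 13, 5, 6, 7, 8, 4, 11, 9, 2, 1]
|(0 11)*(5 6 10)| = |(0 11)(5 6 10)| = 6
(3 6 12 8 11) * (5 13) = [0, 1, 2, 6, 4, 13, 12, 7, 11, 9, 10, 3, 8, 5] = (3 6 12 8 11)(5 13)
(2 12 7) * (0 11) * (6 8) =(0 11)(2 12 7)(6 8) =[11, 1, 12, 3, 4, 5, 8, 2, 6, 9, 10, 0, 7]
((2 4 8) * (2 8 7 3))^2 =(8)(2 7)(3 4) =[0, 1, 7, 4, 3, 5, 6, 2, 8]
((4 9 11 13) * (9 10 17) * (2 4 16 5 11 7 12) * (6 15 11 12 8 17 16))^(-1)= (2 12 5 16 10 4)(6 13 11 15)(7 9 17 8)= [0, 1, 12, 3, 2, 16, 13, 9, 7, 17, 4, 15, 5, 11, 14, 6, 10, 8]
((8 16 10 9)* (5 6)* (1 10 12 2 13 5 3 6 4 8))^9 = (2 5 8 12 13 4 16)(3 6) = [0, 1, 5, 6, 16, 8, 3, 7, 12, 9, 10, 11, 13, 4, 14, 15, 2]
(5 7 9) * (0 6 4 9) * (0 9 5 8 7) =(0 6 4 5)(7 9 8) =[6, 1, 2, 3, 5, 0, 4, 9, 7, 8]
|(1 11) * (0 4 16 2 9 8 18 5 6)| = |(0 4 16 2 9 8 18 5 6)(1 11)| = 18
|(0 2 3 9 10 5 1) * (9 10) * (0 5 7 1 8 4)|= 9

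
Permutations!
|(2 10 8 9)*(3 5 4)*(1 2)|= |(1 2 10 8 9)(3 5 4)|= 15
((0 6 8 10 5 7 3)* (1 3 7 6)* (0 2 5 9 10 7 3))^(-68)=(10)(2 7 6)(3 8 5)=[0, 1, 7, 8, 4, 3, 2, 6, 5, 9, 10]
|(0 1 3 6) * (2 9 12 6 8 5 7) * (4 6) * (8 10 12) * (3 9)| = 12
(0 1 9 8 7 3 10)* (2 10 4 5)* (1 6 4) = (0 6 4 5 2 10)(1 9 8 7 3) = [6, 9, 10, 1, 5, 2, 4, 3, 7, 8, 0]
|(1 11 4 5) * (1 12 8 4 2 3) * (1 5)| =|(1 11 2 3 5 12 8 4)| =8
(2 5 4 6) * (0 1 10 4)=(0 1 10 4 6 2 5)=[1, 10, 5, 3, 6, 0, 2, 7, 8, 9, 4]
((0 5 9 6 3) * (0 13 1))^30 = (0 9 3 1 5 6 13) = [9, 5, 2, 1, 4, 6, 13, 7, 8, 3, 10, 11, 12, 0]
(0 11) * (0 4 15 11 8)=(0 8)(4 15 11)=[8, 1, 2, 3, 15, 5, 6, 7, 0, 9, 10, 4, 12, 13, 14, 11]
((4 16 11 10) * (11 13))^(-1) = (4 10 11 13 16) = [0, 1, 2, 3, 10, 5, 6, 7, 8, 9, 11, 13, 12, 16, 14, 15, 4]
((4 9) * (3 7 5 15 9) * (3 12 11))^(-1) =(3 11 12 4 9 15 5 7) =[0, 1, 2, 11, 9, 7, 6, 3, 8, 15, 10, 12, 4, 13, 14, 5]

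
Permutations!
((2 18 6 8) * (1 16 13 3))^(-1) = (1 3 13 16)(2 8 6 18) = [0, 3, 8, 13, 4, 5, 18, 7, 6, 9, 10, 11, 12, 16, 14, 15, 1, 17, 2]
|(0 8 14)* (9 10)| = 6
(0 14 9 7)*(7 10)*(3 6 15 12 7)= (0 14 9 10 3 6 15 12 7)= [14, 1, 2, 6, 4, 5, 15, 0, 8, 10, 3, 11, 7, 13, 9, 12]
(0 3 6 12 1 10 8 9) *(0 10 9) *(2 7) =(0 3 6 12 1 9 10 8)(2 7) =[3, 9, 7, 6, 4, 5, 12, 2, 0, 10, 8, 11, 1]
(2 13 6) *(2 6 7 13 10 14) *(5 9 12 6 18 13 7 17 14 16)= [0, 1, 10, 3, 4, 9, 18, 7, 8, 12, 16, 11, 6, 17, 2, 15, 5, 14, 13]= (2 10 16 5 9 12 6 18 13 17 14)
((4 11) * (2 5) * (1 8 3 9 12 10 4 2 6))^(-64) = (1 3 12 4 2 6 8 9 10 11 5) = [0, 3, 6, 12, 2, 1, 8, 7, 9, 10, 11, 5, 4]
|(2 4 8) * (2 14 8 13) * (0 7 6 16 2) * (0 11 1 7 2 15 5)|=|(0 2 4 13 11 1 7 6 16 15 5)(8 14)|=22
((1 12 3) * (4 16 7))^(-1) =(1 3 12)(4 7 16) =[0, 3, 2, 12, 7, 5, 6, 16, 8, 9, 10, 11, 1, 13, 14, 15, 4]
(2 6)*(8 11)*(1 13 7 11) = (1 13 7 11 8)(2 6) = [0, 13, 6, 3, 4, 5, 2, 11, 1, 9, 10, 8, 12, 7]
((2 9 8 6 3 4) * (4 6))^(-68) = (9) = [0, 1, 2, 3, 4, 5, 6, 7, 8, 9]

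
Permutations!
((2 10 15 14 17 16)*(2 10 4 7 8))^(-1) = [0, 1, 8, 3, 2, 5, 6, 4, 7, 9, 16, 11, 12, 13, 15, 10, 17, 14] = (2 8 7 4)(10 16 17 14 15)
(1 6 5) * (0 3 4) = (0 3 4)(1 6 5) = [3, 6, 2, 4, 0, 1, 5]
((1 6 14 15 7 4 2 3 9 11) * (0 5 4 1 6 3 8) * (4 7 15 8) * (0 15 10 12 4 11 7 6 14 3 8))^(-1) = (0 14 11 2 4 12 10 15 8 1 7 9 3 6 5) = [14, 7, 4, 6, 12, 0, 5, 9, 1, 3, 15, 2, 10, 13, 11, 8]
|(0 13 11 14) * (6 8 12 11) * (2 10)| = 14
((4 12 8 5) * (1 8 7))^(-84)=[0, 1, 2, 3, 4, 5, 6, 7, 8, 9, 10, 11, 12]=(12)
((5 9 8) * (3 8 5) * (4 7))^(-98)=[0, 1, 2, 3, 4, 5, 6, 7, 8, 9]=(9)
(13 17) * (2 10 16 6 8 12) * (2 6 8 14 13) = (2 10 16 8 12 6 14 13 17) = [0, 1, 10, 3, 4, 5, 14, 7, 12, 9, 16, 11, 6, 17, 13, 15, 8, 2]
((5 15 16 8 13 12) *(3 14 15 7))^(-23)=(3 8 7 16 5 15 12 14 13)=[0, 1, 2, 8, 4, 15, 6, 16, 7, 9, 10, 11, 14, 3, 13, 12, 5]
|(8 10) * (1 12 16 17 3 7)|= |(1 12 16 17 3 7)(8 10)|= 6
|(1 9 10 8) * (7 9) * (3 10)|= |(1 7 9 3 10 8)|= 6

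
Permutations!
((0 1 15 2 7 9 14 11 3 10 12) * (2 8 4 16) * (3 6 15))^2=[3, 10, 9, 12, 2, 5, 8, 14, 16, 11, 0, 15, 1, 13, 6, 4, 7]=(0 3 12 1 10)(2 9 11 15 4)(6 8 16 7 14)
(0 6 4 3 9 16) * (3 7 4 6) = (0 3 9 16)(4 7) = [3, 1, 2, 9, 7, 5, 6, 4, 8, 16, 10, 11, 12, 13, 14, 15, 0]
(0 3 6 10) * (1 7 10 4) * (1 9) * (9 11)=(0 3 6 4 11 9 1 7 10)=[3, 7, 2, 6, 11, 5, 4, 10, 8, 1, 0, 9]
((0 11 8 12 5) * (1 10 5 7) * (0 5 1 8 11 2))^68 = (7 12 8) = [0, 1, 2, 3, 4, 5, 6, 12, 7, 9, 10, 11, 8]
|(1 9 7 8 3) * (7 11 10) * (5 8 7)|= |(1 9 11 10 5 8 3)|= 7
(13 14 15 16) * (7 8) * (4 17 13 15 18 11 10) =(4 17 13 14 18 11 10)(7 8)(15 16) =[0, 1, 2, 3, 17, 5, 6, 8, 7, 9, 4, 10, 12, 14, 18, 16, 15, 13, 11]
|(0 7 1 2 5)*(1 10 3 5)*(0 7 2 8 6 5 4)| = 10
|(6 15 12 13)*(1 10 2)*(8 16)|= |(1 10 2)(6 15 12 13)(8 16)|= 12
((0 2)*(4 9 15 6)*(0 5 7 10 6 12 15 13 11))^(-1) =(0 11 13 9 4 6 10 7 5 2)(12 15) =[11, 1, 0, 3, 6, 2, 10, 5, 8, 4, 7, 13, 15, 9, 14, 12]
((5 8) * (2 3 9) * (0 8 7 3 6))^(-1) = (0 6 2 9 3 7 5 8) = [6, 1, 9, 7, 4, 8, 2, 5, 0, 3]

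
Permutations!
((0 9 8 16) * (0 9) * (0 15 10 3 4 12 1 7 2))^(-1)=(0 2 7 1 12 4 3 10 15)(8 9 16)=[2, 12, 7, 10, 3, 5, 6, 1, 9, 16, 15, 11, 4, 13, 14, 0, 8]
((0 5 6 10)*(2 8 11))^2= [6, 1, 11, 3, 4, 10, 0, 7, 2, 9, 5, 8]= (0 6)(2 11 8)(5 10)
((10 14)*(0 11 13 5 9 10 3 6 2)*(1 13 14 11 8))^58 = (0 6 14 10 5 1)(2 3 11 9 13 8) = [6, 0, 3, 11, 4, 1, 14, 7, 2, 13, 5, 9, 12, 8, 10]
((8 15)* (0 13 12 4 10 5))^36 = (15) = [0, 1, 2, 3, 4, 5, 6, 7, 8, 9, 10, 11, 12, 13, 14, 15]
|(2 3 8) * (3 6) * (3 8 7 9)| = |(2 6 8)(3 7 9)| = 3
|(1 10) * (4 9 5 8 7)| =|(1 10)(4 9 5 8 7)| =10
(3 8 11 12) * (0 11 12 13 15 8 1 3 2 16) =(0 11 13 15 8 12 2 16)(1 3) =[11, 3, 16, 1, 4, 5, 6, 7, 12, 9, 10, 13, 2, 15, 14, 8, 0]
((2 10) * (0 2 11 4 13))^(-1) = [13, 1, 0, 3, 11, 5, 6, 7, 8, 9, 2, 10, 12, 4] = (0 13 4 11 10 2)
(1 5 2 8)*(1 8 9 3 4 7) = (1 5 2 9 3 4 7) = [0, 5, 9, 4, 7, 2, 6, 1, 8, 3]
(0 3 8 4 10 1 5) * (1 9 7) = (0 3 8 4 10 9 7 1 5) = [3, 5, 2, 8, 10, 0, 6, 1, 4, 7, 9]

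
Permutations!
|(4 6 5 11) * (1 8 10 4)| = |(1 8 10 4 6 5 11)| = 7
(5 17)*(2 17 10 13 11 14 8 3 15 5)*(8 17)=[0, 1, 8, 15, 4, 10, 6, 7, 3, 9, 13, 14, 12, 11, 17, 5, 16, 2]=(2 8 3 15 5 10 13 11 14 17)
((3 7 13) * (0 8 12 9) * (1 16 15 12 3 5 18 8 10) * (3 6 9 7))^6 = (0 7 9 12 6 15 8 16 18 1 5 10 13) = [7, 5, 2, 3, 4, 10, 15, 9, 16, 12, 13, 11, 6, 0, 14, 8, 18, 17, 1]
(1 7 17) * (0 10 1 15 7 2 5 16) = (0 10 1 2 5 16)(7 17 15) = [10, 2, 5, 3, 4, 16, 6, 17, 8, 9, 1, 11, 12, 13, 14, 7, 0, 15]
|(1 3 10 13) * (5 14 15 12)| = |(1 3 10 13)(5 14 15 12)| = 4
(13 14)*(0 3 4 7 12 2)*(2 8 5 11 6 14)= (0 3 4 7 12 8 5 11 6 14 13 2)= [3, 1, 0, 4, 7, 11, 14, 12, 5, 9, 10, 6, 8, 2, 13]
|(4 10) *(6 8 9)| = 6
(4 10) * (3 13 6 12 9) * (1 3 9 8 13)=[0, 3, 2, 1, 10, 5, 12, 7, 13, 9, 4, 11, 8, 6]=(1 3)(4 10)(6 12 8 13)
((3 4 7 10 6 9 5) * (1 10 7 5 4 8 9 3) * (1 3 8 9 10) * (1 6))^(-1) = (1 10 8 6)(3 5 4 9) = [0, 10, 2, 5, 9, 4, 1, 7, 6, 3, 8]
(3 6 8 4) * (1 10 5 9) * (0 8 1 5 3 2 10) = [8, 0, 10, 6, 2, 9, 1, 7, 4, 5, 3] = (0 8 4 2 10 3 6 1)(5 9)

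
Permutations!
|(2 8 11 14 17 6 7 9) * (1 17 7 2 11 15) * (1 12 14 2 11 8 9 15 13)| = 8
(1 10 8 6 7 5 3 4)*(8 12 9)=(1 10 12 9 8 6 7 5 3 4)=[0, 10, 2, 4, 1, 3, 7, 5, 6, 8, 12, 11, 9]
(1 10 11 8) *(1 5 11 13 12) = (1 10 13 12)(5 11 8) = [0, 10, 2, 3, 4, 11, 6, 7, 5, 9, 13, 8, 1, 12]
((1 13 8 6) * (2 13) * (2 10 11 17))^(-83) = (1 13 11 6 2 10 8 17) = [0, 13, 10, 3, 4, 5, 2, 7, 17, 9, 8, 6, 12, 11, 14, 15, 16, 1]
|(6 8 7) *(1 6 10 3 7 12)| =12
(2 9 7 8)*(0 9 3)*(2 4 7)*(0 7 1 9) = (1 9 2 3 7 8 4) = [0, 9, 3, 7, 1, 5, 6, 8, 4, 2]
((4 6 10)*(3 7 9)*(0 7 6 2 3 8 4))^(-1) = (0 10 6 3 2 4 8 9 7) = [10, 1, 4, 2, 8, 5, 3, 0, 9, 7, 6]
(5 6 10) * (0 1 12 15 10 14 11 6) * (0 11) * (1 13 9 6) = (0 13 9 6 14)(1 12 15 10 5 11) = [13, 12, 2, 3, 4, 11, 14, 7, 8, 6, 5, 1, 15, 9, 0, 10]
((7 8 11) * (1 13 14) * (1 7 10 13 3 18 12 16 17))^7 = [0, 3, 2, 18, 4, 5, 6, 8, 11, 9, 13, 10, 16, 14, 7, 15, 17, 1, 12] = (1 3 18 12 16 17)(7 8 11 10 13 14)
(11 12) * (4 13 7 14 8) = (4 13 7 14 8)(11 12) = [0, 1, 2, 3, 13, 5, 6, 14, 4, 9, 10, 12, 11, 7, 8]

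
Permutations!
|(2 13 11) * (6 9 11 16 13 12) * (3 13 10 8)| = |(2 12 6 9 11)(3 13 16 10 8)| = 5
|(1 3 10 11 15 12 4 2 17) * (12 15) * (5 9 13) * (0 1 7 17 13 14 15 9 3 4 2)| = |(0 1 4)(2 13 5 3 10 11 12)(7 17)(9 14 15)| = 42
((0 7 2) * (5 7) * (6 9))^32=(9)=[0, 1, 2, 3, 4, 5, 6, 7, 8, 9]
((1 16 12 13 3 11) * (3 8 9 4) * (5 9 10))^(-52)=[0, 13, 2, 16, 1, 3, 6, 7, 9, 11, 4, 12, 10, 5, 14, 15, 8]=(1 13 5 3 16 8 9 11 12 10 4)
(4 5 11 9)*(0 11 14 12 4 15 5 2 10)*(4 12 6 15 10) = [11, 1, 4, 3, 2, 14, 15, 7, 8, 10, 0, 9, 12, 13, 6, 5] = (0 11 9 10)(2 4)(5 14 6 15)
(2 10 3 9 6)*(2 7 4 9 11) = (2 10 3 11)(4 9 6 7) = [0, 1, 10, 11, 9, 5, 7, 4, 8, 6, 3, 2]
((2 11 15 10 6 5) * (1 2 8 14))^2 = [0, 11, 15, 3, 4, 14, 8, 7, 1, 9, 5, 10, 12, 13, 2, 6] = (1 11 10 5 14 2 15 6 8)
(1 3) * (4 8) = (1 3)(4 8) = [0, 3, 2, 1, 8, 5, 6, 7, 4]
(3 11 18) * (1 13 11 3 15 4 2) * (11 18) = (1 13 18 15 4 2) = [0, 13, 1, 3, 2, 5, 6, 7, 8, 9, 10, 11, 12, 18, 14, 4, 16, 17, 15]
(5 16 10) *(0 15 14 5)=(0 15 14 5 16 10)=[15, 1, 2, 3, 4, 16, 6, 7, 8, 9, 0, 11, 12, 13, 5, 14, 10]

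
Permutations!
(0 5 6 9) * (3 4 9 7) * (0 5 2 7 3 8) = (0 2 7 8)(3 4 9 5 6) = [2, 1, 7, 4, 9, 6, 3, 8, 0, 5]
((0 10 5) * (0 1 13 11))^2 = (0 5 13)(1 11 10) = [5, 11, 2, 3, 4, 13, 6, 7, 8, 9, 1, 10, 12, 0]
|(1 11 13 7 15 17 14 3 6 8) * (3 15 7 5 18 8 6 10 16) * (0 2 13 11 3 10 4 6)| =30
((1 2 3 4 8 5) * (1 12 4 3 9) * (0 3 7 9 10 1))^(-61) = [9, 10, 1, 0, 12, 8, 6, 3, 4, 7, 2, 11, 5] = (0 9 7 3)(1 10 2)(4 12 5 8)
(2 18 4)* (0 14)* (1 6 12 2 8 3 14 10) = (0 10 1 6 12 2 18 4 8 3 14) = [10, 6, 18, 14, 8, 5, 12, 7, 3, 9, 1, 11, 2, 13, 0, 15, 16, 17, 4]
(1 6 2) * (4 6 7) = [0, 7, 1, 3, 6, 5, 2, 4] = (1 7 4 6 2)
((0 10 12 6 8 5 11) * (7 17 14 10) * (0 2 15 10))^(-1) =(0 14 17 7)(2 11 5 8 6 12 10 15) =[14, 1, 11, 3, 4, 8, 12, 0, 6, 9, 15, 5, 10, 13, 17, 2, 16, 7]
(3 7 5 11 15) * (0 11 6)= (0 11 15 3 7 5 6)= [11, 1, 2, 7, 4, 6, 0, 5, 8, 9, 10, 15, 12, 13, 14, 3]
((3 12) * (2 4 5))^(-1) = (2 5 4)(3 12) = [0, 1, 5, 12, 2, 4, 6, 7, 8, 9, 10, 11, 3]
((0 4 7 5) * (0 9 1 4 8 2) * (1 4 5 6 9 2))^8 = (9)(0 5 8 2 1) = [5, 0, 1, 3, 4, 8, 6, 7, 2, 9]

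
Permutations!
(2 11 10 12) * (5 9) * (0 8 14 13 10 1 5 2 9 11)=[8, 5, 0, 3, 4, 11, 6, 7, 14, 2, 12, 1, 9, 10, 13]=(0 8 14 13 10 12 9 2)(1 5 11)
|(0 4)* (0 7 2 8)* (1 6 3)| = 15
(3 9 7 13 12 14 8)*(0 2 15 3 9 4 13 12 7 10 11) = [2, 1, 15, 4, 13, 5, 6, 12, 9, 10, 11, 0, 14, 7, 8, 3] = (0 2 15 3 4 13 7 12 14 8 9 10 11)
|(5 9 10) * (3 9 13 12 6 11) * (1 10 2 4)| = |(1 10 5 13 12 6 11 3 9 2 4)| = 11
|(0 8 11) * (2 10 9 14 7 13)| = |(0 8 11)(2 10 9 14 7 13)| = 6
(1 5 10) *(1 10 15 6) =(1 5 15 6) =[0, 5, 2, 3, 4, 15, 1, 7, 8, 9, 10, 11, 12, 13, 14, 6]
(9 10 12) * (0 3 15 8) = (0 3 15 8)(9 10 12) = [3, 1, 2, 15, 4, 5, 6, 7, 0, 10, 12, 11, 9, 13, 14, 8]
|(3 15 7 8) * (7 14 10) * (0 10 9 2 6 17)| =|(0 10 7 8 3 15 14 9 2 6 17)| =11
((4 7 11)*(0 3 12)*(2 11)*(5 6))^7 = (0 3 12)(2 7 4 11)(5 6) = [3, 1, 7, 12, 11, 6, 5, 4, 8, 9, 10, 2, 0]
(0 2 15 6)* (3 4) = (0 2 15 6)(3 4) = [2, 1, 15, 4, 3, 5, 0, 7, 8, 9, 10, 11, 12, 13, 14, 6]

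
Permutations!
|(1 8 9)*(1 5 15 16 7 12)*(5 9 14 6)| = |(1 8 14 6 5 15 16 7 12)| = 9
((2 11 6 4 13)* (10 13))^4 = (2 10 6)(4 11 13) = [0, 1, 10, 3, 11, 5, 2, 7, 8, 9, 6, 13, 12, 4]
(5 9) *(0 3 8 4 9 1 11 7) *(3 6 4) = [6, 11, 2, 8, 9, 1, 4, 0, 3, 5, 10, 7] = (0 6 4 9 5 1 11 7)(3 8)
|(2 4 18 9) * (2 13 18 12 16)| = 12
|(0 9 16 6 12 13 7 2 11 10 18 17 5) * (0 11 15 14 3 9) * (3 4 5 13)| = 55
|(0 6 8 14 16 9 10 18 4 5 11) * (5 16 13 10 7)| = 13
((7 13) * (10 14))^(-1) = (7 13)(10 14) = [0, 1, 2, 3, 4, 5, 6, 13, 8, 9, 14, 11, 12, 7, 10]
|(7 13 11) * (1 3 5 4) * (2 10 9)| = 12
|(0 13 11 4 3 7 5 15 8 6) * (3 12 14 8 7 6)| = |(0 13 11 4 12 14 8 3 6)(5 15 7)| = 9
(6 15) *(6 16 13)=(6 15 16 13)=[0, 1, 2, 3, 4, 5, 15, 7, 8, 9, 10, 11, 12, 6, 14, 16, 13]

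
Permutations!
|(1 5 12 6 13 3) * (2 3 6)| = 10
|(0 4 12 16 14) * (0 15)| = |(0 4 12 16 14 15)| = 6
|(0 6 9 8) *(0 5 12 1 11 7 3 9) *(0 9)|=10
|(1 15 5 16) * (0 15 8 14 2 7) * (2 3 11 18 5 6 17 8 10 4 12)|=17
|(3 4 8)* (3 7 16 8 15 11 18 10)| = |(3 4 15 11 18 10)(7 16 8)| = 6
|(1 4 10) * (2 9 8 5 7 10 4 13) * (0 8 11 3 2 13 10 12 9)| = 18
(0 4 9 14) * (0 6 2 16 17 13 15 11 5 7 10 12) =[4, 1, 16, 3, 9, 7, 2, 10, 8, 14, 12, 5, 0, 15, 6, 11, 17, 13] =(0 4 9 14 6 2 16 17 13 15 11 5 7 10 12)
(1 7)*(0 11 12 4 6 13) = (0 11 12 4 6 13)(1 7) = [11, 7, 2, 3, 6, 5, 13, 1, 8, 9, 10, 12, 4, 0]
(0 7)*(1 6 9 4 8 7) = [1, 6, 2, 3, 8, 5, 9, 0, 7, 4] = (0 1 6 9 4 8 7)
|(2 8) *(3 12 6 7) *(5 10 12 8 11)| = |(2 11 5 10 12 6 7 3 8)| = 9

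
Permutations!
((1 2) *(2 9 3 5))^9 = (1 2 5 3 9) = [0, 2, 5, 9, 4, 3, 6, 7, 8, 1]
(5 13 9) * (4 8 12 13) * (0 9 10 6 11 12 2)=(0 9 5 4 8 2)(6 11 12 13 10)=[9, 1, 0, 3, 8, 4, 11, 7, 2, 5, 6, 12, 13, 10]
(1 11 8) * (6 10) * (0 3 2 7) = (0 3 2 7)(1 11 8)(6 10) = [3, 11, 7, 2, 4, 5, 10, 0, 1, 9, 6, 8]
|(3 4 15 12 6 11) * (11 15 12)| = 6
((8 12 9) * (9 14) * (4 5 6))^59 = (4 6 5)(8 9 14 12) = [0, 1, 2, 3, 6, 4, 5, 7, 9, 14, 10, 11, 8, 13, 12]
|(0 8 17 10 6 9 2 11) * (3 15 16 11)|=11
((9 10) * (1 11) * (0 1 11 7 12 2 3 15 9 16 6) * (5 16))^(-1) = (0 6 16 5 10 9 15 3 2 12 7 1) = [6, 0, 12, 2, 4, 10, 16, 1, 8, 15, 9, 11, 7, 13, 14, 3, 5]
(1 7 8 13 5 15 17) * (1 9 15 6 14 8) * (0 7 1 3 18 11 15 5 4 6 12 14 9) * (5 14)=(0 7 3 18 11 15 17)(4 6 9 14 8 13)(5 12)=[7, 1, 2, 18, 6, 12, 9, 3, 13, 14, 10, 15, 5, 4, 8, 17, 16, 0, 11]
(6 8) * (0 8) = (0 8 6) = [8, 1, 2, 3, 4, 5, 0, 7, 6]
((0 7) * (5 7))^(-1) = (0 7 5) = [7, 1, 2, 3, 4, 0, 6, 5]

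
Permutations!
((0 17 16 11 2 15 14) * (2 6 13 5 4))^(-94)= (0 13 14 6 15 11 2 16 4 17 5)= [13, 1, 16, 3, 17, 0, 15, 7, 8, 9, 10, 2, 12, 14, 6, 11, 4, 5]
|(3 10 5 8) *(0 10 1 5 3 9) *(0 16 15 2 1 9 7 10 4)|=|(0 4)(1 5 8 7 10 3 9 16 15 2)|=10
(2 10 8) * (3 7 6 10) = (2 3 7 6 10 8) = [0, 1, 3, 7, 4, 5, 10, 6, 2, 9, 8]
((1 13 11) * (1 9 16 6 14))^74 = [0, 16, 2, 3, 4, 5, 11, 7, 8, 1, 10, 14, 12, 6, 9, 15, 13] = (1 16 13 6 11 14 9)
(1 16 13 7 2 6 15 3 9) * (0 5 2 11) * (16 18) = (0 5 2 6 15 3 9 1 18 16 13 7 11) = [5, 18, 6, 9, 4, 2, 15, 11, 8, 1, 10, 0, 12, 7, 14, 3, 13, 17, 16]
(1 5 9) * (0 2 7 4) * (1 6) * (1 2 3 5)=[3, 1, 7, 5, 0, 9, 2, 4, 8, 6]=(0 3 5 9 6 2 7 4)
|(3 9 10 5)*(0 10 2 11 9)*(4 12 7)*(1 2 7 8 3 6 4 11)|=24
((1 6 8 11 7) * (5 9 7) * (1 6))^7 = [0, 1, 2, 3, 4, 9, 8, 6, 11, 7, 10, 5] = (5 9 7 6 8 11)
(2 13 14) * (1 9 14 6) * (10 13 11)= (1 9 14 2 11 10 13 6)= [0, 9, 11, 3, 4, 5, 1, 7, 8, 14, 13, 10, 12, 6, 2]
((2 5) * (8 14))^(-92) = [0, 1, 2, 3, 4, 5, 6, 7, 8, 9, 10, 11, 12, 13, 14] = (14)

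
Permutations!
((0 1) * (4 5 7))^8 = (4 7 5) = [0, 1, 2, 3, 7, 4, 6, 5]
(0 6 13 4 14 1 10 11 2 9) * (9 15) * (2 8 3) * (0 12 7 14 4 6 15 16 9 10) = (0 15 10 11 8 3 2 16 9 12 7 14 1)(6 13) = [15, 0, 16, 2, 4, 5, 13, 14, 3, 12, 11, 8, 7, 6, 1, 10, 9]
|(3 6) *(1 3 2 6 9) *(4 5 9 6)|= 7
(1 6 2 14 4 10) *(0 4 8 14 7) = (0 4 10 1 6 2 7)(8 14) = [4, 6, 7, 3, 10, 5, 2, 0, 14, 9, 1, 11, 12, 13, 8]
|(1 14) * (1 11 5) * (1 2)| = |(1 14 11 5 2)| = 5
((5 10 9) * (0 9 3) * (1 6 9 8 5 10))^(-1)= (0 3 10 9 6 1 5 8)= [3, 5, 2, 10, 4, 8, 1, 7, 0, 6, 9]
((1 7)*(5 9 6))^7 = [0, 7, 2, 3, 4, 9, 5, 1, 8, 6] = (1 7)(5 9 6)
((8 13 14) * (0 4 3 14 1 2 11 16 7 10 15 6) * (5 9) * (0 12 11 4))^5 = (1 8 3 2 13 14 4)(5 9)(6 10 16 12 15 7 11) = [0, 8, 13, 2, 1, 9, 10, 11, 3, 5, 16, 6, 15, 14, 4, 7, 12]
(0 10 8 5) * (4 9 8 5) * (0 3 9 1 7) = (0 10 5 3 9 8 4 1 7) = [10, 7, 2, 9, 1, 3, 6, 0, 4, 8, 5]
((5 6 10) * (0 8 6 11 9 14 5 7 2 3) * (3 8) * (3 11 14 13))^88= (14)(0 13 11 3 9)(2 10 8 7 6)= [13, 1, 10, 9, 4, 5, 2, 6, 7, 0, 8, 3, 12, 11, 14]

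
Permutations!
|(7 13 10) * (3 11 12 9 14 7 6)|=9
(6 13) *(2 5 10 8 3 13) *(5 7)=(2 7 5 10 8 3 13 6)=[0, 1, 7, 13, 4, 10, 2, 5, 3, 9, 8, 11, 12, 6]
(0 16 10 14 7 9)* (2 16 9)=[9, 1, 16, 3, 4, 5, 6, 2, 8, 0, 14, 11, 12, 13, 7, 15, 10]=(0 9)(2 16 10 14 7)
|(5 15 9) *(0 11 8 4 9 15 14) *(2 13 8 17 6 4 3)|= |(0 11 17 6 4 9 5 14)(2 13 8 3)|= 8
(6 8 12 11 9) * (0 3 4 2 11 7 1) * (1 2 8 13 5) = (0 3 4 8 12 7 2 11 9 6 13 5 1) = [3, 0, 11, 4, 8, 1, 13, 2, 12, 6, 10, 9, 7, 5]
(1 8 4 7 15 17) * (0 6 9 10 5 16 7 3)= (0 6 9 10 5 16 7 15 17 1 8 4 3)= [6, 8, 2, 0, 3, 16, 9, 15, 4, 10, 5, 11, 12, 13, 14, 17, 7, 1]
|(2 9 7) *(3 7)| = |(2 9 3 7)| = 4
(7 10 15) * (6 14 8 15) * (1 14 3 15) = (1 14 8)(3 15 7 10 6) = [0, 14, 2, 15, 4, 5, 3, 10, 1, 9, 6, 11, 12, 13, 8, 7]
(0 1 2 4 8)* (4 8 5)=(0 1 2 8)(4 5)=[1, 2, 8, 3, 5, 4, 6, 7, 0]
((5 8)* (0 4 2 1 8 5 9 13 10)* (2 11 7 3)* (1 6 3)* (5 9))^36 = (0 5 11 13 1)(4 9 7 10 8) = [5, 0, 2, 3, 9, 11, 6, 10, 4, 7, 8, 13, 12, 1]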